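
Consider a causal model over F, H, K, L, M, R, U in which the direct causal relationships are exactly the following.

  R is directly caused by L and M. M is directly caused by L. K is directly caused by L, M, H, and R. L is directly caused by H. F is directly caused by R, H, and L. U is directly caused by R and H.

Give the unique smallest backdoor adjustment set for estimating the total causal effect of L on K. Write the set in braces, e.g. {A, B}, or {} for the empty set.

{H}

Variables eligible for adjustment (non-descendants of L, excluding L and K): {H}.
Backdoor paths from L to K:
  P1: L <- H -> U <- R <- M -> K
  P2: L <- H -> U <- R -> K
  P3: L <- H -> F <- R <- M -> K
  P4: L <- H -> F <- R -> K
  P5: L <- H -> K
The empty set is not sufficient: P5 (L <- H -> K) has no collider blocking it and no conditioned non-collider, so it is open.
Try {H}:
  P1: blocked at fork node H ∈ conditioning set.
  P2: blocked at fork node H ∈ conditioning set.
  P3: blocked at fork node H ∈ conditioning set.
  P4: blocked at fork node H ∈ conditioning set.
  P5: blocked at fork node H ∈ conditioning set.
{H} contains no descendant of L and blocks every backdoor path.
{H} is the unique smallest valid adjustment set.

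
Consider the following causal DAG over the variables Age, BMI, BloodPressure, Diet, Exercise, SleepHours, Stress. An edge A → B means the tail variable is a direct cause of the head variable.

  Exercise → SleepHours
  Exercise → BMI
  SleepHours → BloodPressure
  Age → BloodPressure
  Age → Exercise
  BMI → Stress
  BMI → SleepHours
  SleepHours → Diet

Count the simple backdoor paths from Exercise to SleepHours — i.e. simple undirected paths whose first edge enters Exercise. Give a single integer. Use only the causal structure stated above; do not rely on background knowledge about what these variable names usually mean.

A backdoor path from Exercise to SleepHours is any simple undirected path whose first edge points into Exercise (i.e. leaves Exercise via a parent).
Parents of Exercise: {Age}.
Enumerating:
  P1: Exercise <- Age -> BloodPressure <- SleepHours
That exhausts the simple backdoor paths. Count: 1.

1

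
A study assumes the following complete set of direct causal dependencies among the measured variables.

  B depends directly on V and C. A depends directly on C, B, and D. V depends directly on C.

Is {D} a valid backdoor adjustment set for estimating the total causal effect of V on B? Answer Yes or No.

Backdoor paths from V to B (paths whose first edge points into V):
  P1: V <- C -> B
  P2: V <- C -> A <- B
Condition 1 (no descendant of V in the set): holds — descendants of V are {A, B}; none are in {D}.
Condition 2 (every backdoor path blocked by {D}):
  P1: open — no interior node is in the conditioning set.
  P2: blocked at collider A (neither it nor any descendant is in the conditioning set).
{D} does not satisfy the backdoor criterion.

No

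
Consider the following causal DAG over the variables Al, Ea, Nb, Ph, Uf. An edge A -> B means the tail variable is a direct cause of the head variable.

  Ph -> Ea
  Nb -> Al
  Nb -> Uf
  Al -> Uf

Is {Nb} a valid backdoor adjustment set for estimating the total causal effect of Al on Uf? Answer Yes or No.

Backdoor paths from Al to Uf (paths whose first edge points into Al):
  P1: Al <- Nb -> Uf
Condition 1 (no descendant of Al in the set): holds — descendants of Al are {Uf}; none are in {Nb}.
Condition 2 (every backdoor path blocked by {Nb}):
  P1: blocked at fork node Nb ∈ conditioning set.
{Nb} satisfies the backdoor criterion.

Yes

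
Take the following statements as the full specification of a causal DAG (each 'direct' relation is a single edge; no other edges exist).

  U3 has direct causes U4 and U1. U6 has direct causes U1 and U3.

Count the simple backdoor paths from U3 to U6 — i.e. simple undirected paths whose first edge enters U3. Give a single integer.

A backdoor path from U3 to U6 is any simple undirected path whose first edge points into U3 (i.e. leaves U3 via a parent).
Parents of U3: {U1, U4}.
Enumerating:
  P1: U3 <- U1 -> U6
That exhausts the simple backdoor paths. Count: 1.

1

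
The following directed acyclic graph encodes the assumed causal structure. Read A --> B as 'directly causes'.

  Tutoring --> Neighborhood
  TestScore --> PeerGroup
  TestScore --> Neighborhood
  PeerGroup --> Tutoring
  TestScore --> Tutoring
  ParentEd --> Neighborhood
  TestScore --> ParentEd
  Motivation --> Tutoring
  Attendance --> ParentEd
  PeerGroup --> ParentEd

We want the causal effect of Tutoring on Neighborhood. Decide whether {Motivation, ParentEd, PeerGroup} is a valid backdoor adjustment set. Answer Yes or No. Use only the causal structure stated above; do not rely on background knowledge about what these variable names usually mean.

No

Backdoor paths from Tutoring to Neighborhood (paths whose first edge points into Tutoring):
  P1: Tutoring <- TestScore -> PeerGroup -> ParentEd -> Neighborhood
  P2: Tutoring <- TestScore -> ParentEd -> Neighborhood
  P3: Tutoring <- TestScore -> Neighborhood
  P4: Tutoring <- PeerGroup <- TestScore -> ParentEd -> Neighborhood
  P5: Tutoring <- PeerGroup <- TestScore -> Neighborhood
  P6: Tutoring <- PeerGroup -> ParentEd <- TestScore -> Neighborhood
  P7: Tutoring <- PeerGroup -> ParentEd -> Neighborhood
Condition 1 (no descendant of Tutoring in the set): holds — descendants of Tutoring are {Neighborhood}; none are in {Motivation, ParentEd, PeerGroup}.
Condition 2 (every backdoor path blocked by {Motivation, ParentEd, PeerGroup}):
  P1: blocked at chain node PeerGroup ∈ conditioning set.
  P2: blocked at chain node ParentEd ∈ conditioning set.
  P3: open — no interior node is in the conditioning set.
  P4: blocked at chain node PeerGroup ∈ conditioning set.
  P5: blocked at chain node PeerGroup ∈ conditioning set.
  P6: blocked at fork node PeerGroup ∈ conditioning set.
  P7: blocked at fork node PeerGroup ∈ conditioning set.
{Motivation, ParentEd, PeerGroup} does not satisfy the backdoor criterion.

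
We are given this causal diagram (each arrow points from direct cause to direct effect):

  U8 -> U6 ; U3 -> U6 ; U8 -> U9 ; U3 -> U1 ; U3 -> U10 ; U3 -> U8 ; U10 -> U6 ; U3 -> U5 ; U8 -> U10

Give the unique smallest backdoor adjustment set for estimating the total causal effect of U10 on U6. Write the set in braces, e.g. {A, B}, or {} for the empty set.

{U3, U8}

Variables eligible for adjustment (non-descendants of U10, excluding U10 and U6): {U1, U3, U5, U8, U9}.
Backdoor paths from U10 to U6:
  P1: U10 <- U3 -> U8 -> U6
  P2: U10 <- U3 -> U6
  P3: U10 <- U8 <- U3 -> U6
  P4: U10 <- U8 -> U6
The empty set is not sufficient: P1 (U10 <- U3 -> U8 -> U6) has no collider blocking it and no conditioned non-collider, so it is open.
Try {U3, U8}:
  P1: blocked at fork node U3 ∈ conditioning set.
  P2: blocked at fork node U3 ∈ conditioning set.
  P3: blocked at chain node U8 ∈ conditioning set.
  P4: blocked at fork node U8 ∈ conditioning set.
{U3, U8} contains no descendant of U10 and blocks every backdoor path.
Every element of {U3, U8} is needed (dropping U3 leaves P2 open; dropping U8 leaves P4 open), so no proper subset is valid.
Among all size-2 subsets of the eligible variables, only {U3, U8} blocks every backdoor path, so it is the unique smallest valid adjustment set.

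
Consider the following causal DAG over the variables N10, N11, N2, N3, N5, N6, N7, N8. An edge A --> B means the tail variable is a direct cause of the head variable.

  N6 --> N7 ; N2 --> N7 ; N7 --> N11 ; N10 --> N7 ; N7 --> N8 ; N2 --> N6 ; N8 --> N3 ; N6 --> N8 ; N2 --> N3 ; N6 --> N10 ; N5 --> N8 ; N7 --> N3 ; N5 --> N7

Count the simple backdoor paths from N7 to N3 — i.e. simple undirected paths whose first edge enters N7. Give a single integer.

A backdoor path from N7 to N3 is any simple undirected path whose first edge points into N7 (i.e. leaves N7 via a parent).
Parents of N7: {N10, N2, N5, N6}.
Enumerating:
  P1: N7 <- N2 -> N6 -> N8 -> N3
  P2: N7 <- N2 -> N3
  P3: N7 <- N6 <- N2 -> N3
  P4: N7 <- N6 -> N8 -> N3
  P5: N7 <- N5 -> N8 <- N6 <- N2 -> N3
  P6: N7 <- N5 -> N8 -> N3
  P7: N7 <- N10 <- N6 <- N2 -> N3
  P8: N7 <- N10 <- N6 -> N8 -> N3
That exhausts the simple backdoor paths. Count: 8.

8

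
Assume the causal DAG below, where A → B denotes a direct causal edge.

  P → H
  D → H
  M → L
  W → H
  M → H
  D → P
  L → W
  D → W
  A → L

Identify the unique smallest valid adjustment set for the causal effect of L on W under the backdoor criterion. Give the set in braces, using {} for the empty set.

{}

Variables eligible for adjustment (non-descendants of L, excluding L and W): {A, D, M, P}.
Backdoor paths from L to W:
  P1: L <- M -> H <- D -> W
  P2: L <- M -> H <- P <- D -> W
  P3: L <- M -> H <- W
Each backdoor path contains an unconditioned collider, so every path is already blocked with the empty conditioning set:
  P1: blocked at collider H (neither it nor any descendant is in the conditioning set).
  P2: blocked at collider H (neither it nor any descendant is in the conditioning set).
  P3: blocked at collider H (neither it nor any descendant is in the conditioning set).
The empty set is therefore the unique smallest valid set.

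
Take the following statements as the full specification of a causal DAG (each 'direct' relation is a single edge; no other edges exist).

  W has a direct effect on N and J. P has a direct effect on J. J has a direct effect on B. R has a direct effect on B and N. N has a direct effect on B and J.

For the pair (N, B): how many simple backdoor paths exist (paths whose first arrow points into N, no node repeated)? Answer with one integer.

A backdoor path from N to B is any simple undirected path whose first edge points into N (i.e. leaves N via a parent).
Parents of N: {R, W}.
Enumerating:
  P1: N <- W -> J -> B
  P2: N <- R -> B
That exhausts the simple backdoor paths. Count: 2.

2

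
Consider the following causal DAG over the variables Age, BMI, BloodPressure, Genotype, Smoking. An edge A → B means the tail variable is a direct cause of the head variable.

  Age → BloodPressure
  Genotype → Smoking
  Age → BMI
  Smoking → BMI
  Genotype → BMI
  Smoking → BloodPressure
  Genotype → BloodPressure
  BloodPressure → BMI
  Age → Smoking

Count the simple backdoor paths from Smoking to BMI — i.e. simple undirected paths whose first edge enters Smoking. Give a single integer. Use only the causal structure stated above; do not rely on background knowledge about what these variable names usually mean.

6

A backdoor path from Smoking to BMI is any simple undirected path whose first edge points into Smoking (i.e. leaves Smoking via a parent).
Parents of Smoking: {Age, Genotype}.
Enumerating:
  P1: Smoking <- Age -> BloodPressure <- Genotype -> BMI
  P2: Smoking <- Age -> BloodPressure -> BMI
  P3: Smoking <- Age -> BMI
  P4: Smoking <- Genotype -> BloodPressure <- Age -> BMI
  P5: Smoking <- Genotype -> BloodPressure -> BMI
  P6: Smoking <- Genotype -> BMI
That exhausts the simple backdoor paths. Count: 6.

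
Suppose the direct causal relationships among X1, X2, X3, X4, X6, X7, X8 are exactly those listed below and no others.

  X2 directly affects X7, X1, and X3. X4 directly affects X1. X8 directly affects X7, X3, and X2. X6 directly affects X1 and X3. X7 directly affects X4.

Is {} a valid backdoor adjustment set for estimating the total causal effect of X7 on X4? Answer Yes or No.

Backdoor paths from X7 to X4 (paths whose first edge points into X7):
  P1: X7 <- X8 -> X2 -> X1 <- X4
  P2: X7 <- X8 -> X2 -> X3 <- X6 -> X1 <- X4
  P3: X7 <- X8 -> X3 <- X6 -> X1 <- X4
  P4: X7 <- X8 -> X3 <- X2 -> X1 <- X4
  P5: X7 <- X2 <- X8 -> X3 <- X6 -> X1 <- X4
  P6: X7 <- X2 -> X1 <- X4
  P7: X7 <- X2 -> X3 <- X6 -> X1 <- X4
Condition 1 (no descendant of X7 in the set): holds — descendants of X7 are {X1, X4}; none are in {}.
Condition 2 (every backdoor path blocked by {}):
  P1: blocked at collider X1 (neither it nor any descendant is in the conditioning set).
  P2: blocked at collider X3 (neither it nor any descendant is in the conditioning set).
  P3: blocked at collider X3 (neither it nor any descendant is in the conditioning set).
  P4: blocked at collider X3 (neither it nor any descendant is in the conditioning set).
  P5: blocked at collider X3 (neither it nor any descendant is in the conditioning set).
  P6: blocked at collider X1 (neither it nor any descendant is in the conditioning set).
  P7: blocked at collider X3 (neither it nor any descendant is in the conditioning set).
{} satisfies the backdoor criterion.

Yes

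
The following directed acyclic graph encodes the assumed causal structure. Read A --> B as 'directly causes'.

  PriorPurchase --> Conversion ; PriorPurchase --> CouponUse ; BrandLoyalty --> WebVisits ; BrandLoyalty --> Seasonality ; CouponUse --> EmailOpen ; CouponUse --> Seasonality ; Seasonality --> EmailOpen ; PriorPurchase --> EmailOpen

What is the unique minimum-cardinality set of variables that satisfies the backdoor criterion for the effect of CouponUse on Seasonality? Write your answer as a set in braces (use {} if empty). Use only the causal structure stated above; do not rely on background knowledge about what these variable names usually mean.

Variables eligible for adjustment (non-descendants of CouponUse, excluding CouponUse and Seasonality): {BrandLoyalty, Conversion, PriorPurchase, WebVisits}.
Backdoor paths from CouponUse to Seasonality:
  P1: CouponUse <- PriorPurchase -> EmailOpen <- Seasonality
Each backdoor path contains an unconditioned collider, so every path is already blocked with the empty conditioning set:
  P1: blocked at collider EmailOpen (neither it nor any descendant is in the conditioning set).
The empty set is therefore the unique smallest valid set.

{}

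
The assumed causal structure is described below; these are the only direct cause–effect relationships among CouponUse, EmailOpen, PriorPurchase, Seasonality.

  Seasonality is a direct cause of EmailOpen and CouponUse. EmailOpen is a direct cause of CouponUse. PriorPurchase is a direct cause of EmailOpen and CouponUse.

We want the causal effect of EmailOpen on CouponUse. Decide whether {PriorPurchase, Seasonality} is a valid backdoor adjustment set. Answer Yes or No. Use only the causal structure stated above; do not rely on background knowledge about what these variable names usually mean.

Yes

Backdoor paths from EmailOpen to CouponUse (paths whose first edge points into EmailOpen):
  P1: EmailOpen <- Seasonality -> CouponUse
  P2: EmailOpen <- PriorPurchase -> CouponUse
Condition 1 (no descendant of EmailOpen in the set): holds — descendants of EmailOpen are {CouponUse}; none are in {PriorPurchase, Seasonality}.
Condition 2 (every backdoor path blocked by {PriorPurchase, Seasonality}):
  P1: blocked at fork node Seasonality ∈ conditioning set.
  P2: blocked at fork node PriorPurchase ∈ conditioning set.
{PriorPurchase, Seasonality} satisfies the backdoor criterion.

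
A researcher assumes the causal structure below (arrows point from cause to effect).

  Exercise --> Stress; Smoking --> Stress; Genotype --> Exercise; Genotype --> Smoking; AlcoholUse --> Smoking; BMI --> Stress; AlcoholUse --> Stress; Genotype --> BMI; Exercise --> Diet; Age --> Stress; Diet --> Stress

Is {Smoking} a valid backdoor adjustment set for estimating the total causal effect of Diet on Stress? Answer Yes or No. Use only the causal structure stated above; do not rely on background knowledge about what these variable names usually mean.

Backdoor paths from Diet to Stress (paths whose first edge points into Diet):
  P1: Diet <- Exercise <- Genotype -> Smoking <- AlcoholUse -> Stress
  P2: Diet <- Exercise <- Genotype -> Smoking -> Stress
  P3: Diet <- Exercise <- Genotype -> BMI -> Stress
  P4: Diet <- Exercise -> Stress
Condition 1 (no descendant of Diet in the set): holds — descendants of Diet are {Stress}; none are in {Smoking}.
Condition 2 (every backdoor path blocked by {Smoking}):
  P1: open — collider(s) Smoking are conditioned on (or have a conditioned descendant) and no non-collider on the path is in the set.
  P2: blocked at chain node Smoking ∈ conditioning set.
  P3: open — no interior node is in the conditioning set.
  P4: open — no interior node is in the conditioning set.
{Smoking} does not satisfy the backdoor criterion.

No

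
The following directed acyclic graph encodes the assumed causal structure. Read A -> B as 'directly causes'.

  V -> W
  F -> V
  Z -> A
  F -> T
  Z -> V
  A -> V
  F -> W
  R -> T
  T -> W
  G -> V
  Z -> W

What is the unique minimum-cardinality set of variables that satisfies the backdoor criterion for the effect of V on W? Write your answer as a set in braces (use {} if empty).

Variables eligible for adjustment (non-descendants of V, excluding V and W): {A, F, G, R, T, Z}.
Backdoor paths from V to W:
  P1: V <- Z -> W
  P2: V <- F -> T -> W
  P3: V <- F -> W
  P4: V <- A <- Z -> W
The empty set is not sufficient: P1 (V <- Z -> W) has no collider blocking it and no conditioned non-collider, so it is open.
Try {F, Z}:
  P1: blocked at fork node Z ∈ conditioning set.
  P2: blocked at fork node F ∈ conditioning set.
  P3: blocked at fork node F ∈ conditioning set.
  P4: blocked at fork node Z ∈ conditioning set.
{F, Z} contains no descendant of V and blocks every backdoor path.
Every element of {F, Z} is needed (dropping F leaves P2 open; dropping Z leaves P1 open), so no proper subset is valid.
Among all size-2 subsets of the eligible variables, only {F, Z} blocks every backdoor path, so it is the unique smallest valid adjustment set.

{F, Z}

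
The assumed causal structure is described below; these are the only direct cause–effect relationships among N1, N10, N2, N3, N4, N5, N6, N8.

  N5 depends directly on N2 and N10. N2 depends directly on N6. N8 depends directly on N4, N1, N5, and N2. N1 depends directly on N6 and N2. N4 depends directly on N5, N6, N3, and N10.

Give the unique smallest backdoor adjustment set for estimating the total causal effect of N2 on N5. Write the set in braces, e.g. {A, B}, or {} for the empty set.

Variables eligible for adjustment (non-descendants of N2, excluding N2 and N5): {N10, N3, N6}.
Backdoor paths from N2 to N5:
  P1: N2 <- N6 -> N4 <- N10 -> N5
  P2: N2 <- N6 -> N4 <- N5
  P3: N2 <- N6 -> N4 -> N8 <- N5
  P4: N2 <- N6 -> N1 -> N8 <- N5
  P5: N2 <- N6 -> N1 -> N8 <- N4 <- N10 -> N5
  P6: N2 <- N6 -> N1 -> N8 <- N4 <- N5
Each backdoor path contains an unconditioned collider, so every path is already blocked with the empty conditioning set:
  P1: blocked at collider N4 (neither it nor any descendant is in the conditioning set).
  P2: blocked at collider N4 (neither it nor any descendant is in the conditioning set).
  P3: blocked at collider N8 (neither it nor any descendant is in the conditioning set).
  P4: blocked at collider N8 (neither it nor any descendant is in the conditioning set).
  P5: blocked at collider N8 (neither it nor any descendant is in the conditioning set).
  P6: blocked at collider N8 (neither it nor any descendant is in the conditioning set).
The empty set is therefore the unique smallest valid set.

{}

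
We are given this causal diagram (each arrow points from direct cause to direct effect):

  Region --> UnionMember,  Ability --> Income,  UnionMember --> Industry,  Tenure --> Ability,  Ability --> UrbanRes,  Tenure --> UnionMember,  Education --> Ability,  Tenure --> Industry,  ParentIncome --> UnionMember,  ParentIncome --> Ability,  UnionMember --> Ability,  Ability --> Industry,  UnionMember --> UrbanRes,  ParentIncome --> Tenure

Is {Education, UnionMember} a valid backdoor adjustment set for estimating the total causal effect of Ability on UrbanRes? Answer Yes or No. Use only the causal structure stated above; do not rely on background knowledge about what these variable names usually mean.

Yes

Backdoor paths from Ability to UrbanRes (paths whose first edge points into Ability):
  P1: Ability <- ParentIncome -> Tenure -> UnionMember -> UrbanRes
  P2: Ability <- ParentIncome -> Tenure -> Industry <- UnionMember -> UrbanRes
  P3: Ability <- ParentIncome -> UnionMember -> UrbanRes
  P4: Ability <- Tenure <- ParentIncome -> UnionMember -> UrbanRes
  P5: Ability <- Tenure -> UnionMember -> UrbanRes
  P6: Ability <- Tenure -> Industry <- UnionMember -> UrbanRes
  P7: Ability <- UnionMember -> UrbanRes
Condition 1 (no descendant of Ability in the set): holds — descendants of Ability are {Income, Industry, UrbanRes}; none are in {Education, UnionMember}.
Condition 2 (every backdoor path blocked by {Education, UnionMember}):
  P1: blocked at chain node UnionMember ∈ conditioning set.
  P2: blocked at collider Industry (neither it nor any descendant is in the conditioning set).
  P3: blocked at chain node UnionMember ∈ conditioning set.
  P4: blocked at chain node UnionMember ∈ conditioning set.
  P5: blocked at chain node UnionMember ∈ conditioning set.
  P6: blocked at collider Industry (neither it nor any descendant is in the conditioning set).
  P7: blocked at fork node UnionMember ∈ conditioning set.
{Education, UnionMember} satisfies the backdoor criterion.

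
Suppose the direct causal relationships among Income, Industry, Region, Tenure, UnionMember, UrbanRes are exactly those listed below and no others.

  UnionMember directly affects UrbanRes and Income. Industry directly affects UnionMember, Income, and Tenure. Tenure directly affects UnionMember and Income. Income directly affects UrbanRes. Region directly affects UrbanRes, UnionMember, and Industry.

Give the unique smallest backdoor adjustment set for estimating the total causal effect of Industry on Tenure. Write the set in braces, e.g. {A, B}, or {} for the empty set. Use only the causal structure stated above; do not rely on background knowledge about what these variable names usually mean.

Variables eligible for adjustment (non-descendants of Industry, excluding Industry and Tenure): {Region}.
Backdoor paths from Industry to Tenure:
  P1: Industry <- Region -> UnionMember <- Tenure
  P2: Industry <- Region -> UnionMember -> Income <- Tenure
  P3: Industry <- Region -> UnionMember -> UrbanRes <- Income <- Tenure
  P4: Industry <- Region -> UrbanRes <- UnionMember <- Tenure
  P5: Industry <- Region -> UrbanRes <- UnionMember -> Income <- Tenure
  P6: Industry <- Region -> UrbanRes <- Income <- Tenure
  P7: Industry <- Region -> UrbanRes <- Income <- UnionMember <- Tenure
Each backdoor path contains an unconditioned collider, so every path is already blocked with the empty conditioning set:
  P1: blocked at collider UnionMember (neither it nor any descendant is in the conditioning set).
  P2: blocked at collider Income (neither it nor any descendant is in the conditioning set).
  P3: blocked at collider UrbanRes (neither it nor any descendant is in the conditioning set).
  P4: blocked at collider UrbanRes (neither it nor any descendant is in the conditioning set).
  P5: blocked at collider UrbanRes (neither it nor any descendant is in the conditioning set).
  P6: blocked at collider UrbanRes (neither it nor any descendant is in the conditioning set).
  P7: blocked at collider UrbanRes (neither it nor any descendant is in the conditioning set).
The empty set is therefore the unique smallest valid set.

{}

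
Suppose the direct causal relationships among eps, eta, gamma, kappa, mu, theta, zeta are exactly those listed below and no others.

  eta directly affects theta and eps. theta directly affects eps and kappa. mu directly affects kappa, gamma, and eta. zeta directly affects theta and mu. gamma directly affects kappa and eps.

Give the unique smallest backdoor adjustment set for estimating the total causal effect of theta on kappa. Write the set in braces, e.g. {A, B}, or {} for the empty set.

{mu}

Variables eligible for adjustment (non-descendants of theta, excluding theta and kappa): {eta, gamma, mu, zeta}.
Backdoor paths from theta to kappa:
  P1: theta <- zeta -> mu -> eta -> eps <- gamma -> kappa
  P2: theta <- zeta -> mu -> gamma -> kappa
  P3: theta <- zeta -> mu -> kappa
  P4: theta <- eta <- mu -> gamma -> kappa
  P5: theta <- eta <- mu -> kappa
  P6: theta <- eta -> eps <- gamma <- mu -> kappa
  P7: theta <- eta -> eps <- gamma -> kappa
The empty set is not sufficient: P2 (theta <- zeta -> mu -> gamma -> kappa) has no collider blocking it and no conditioned non-collider, so it is open.
Try {mu}:
  P1: blocked at chain node mu ∈ conditioning set.
  P2: blocked at chain node mu ∈ conditioning set.
  P3: blocked at chain node mu ∈ conditioning set.
  P4: blocked at fork node mu ∈ conditioning set.
  P5: blocked at fork node mu ∈ conditioning set.
  P6: blocked at collider eps (neither it nor any descendant is in the conditioning set).
  P7: blocked at collider eps (neither it nor any descendant is in the conditioning set).
{mu} contains no descendant of theta and blocks every backdoor path.
No other singleton works — e.g. {zeta} leaves P4 open — so {mu} is the unique smallest valid adjustment set.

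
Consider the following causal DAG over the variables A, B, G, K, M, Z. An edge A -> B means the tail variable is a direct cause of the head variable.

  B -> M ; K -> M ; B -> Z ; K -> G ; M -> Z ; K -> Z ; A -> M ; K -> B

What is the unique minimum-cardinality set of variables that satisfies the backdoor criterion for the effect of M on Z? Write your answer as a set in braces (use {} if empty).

Variables eligible for adjustment (non-descendants of M, excluding M and Z): {A, B, G, K}.
Backdoor paths from M to Z:
  P1: M <- K -> B -> Z
  P2: M <- K -> Z
  P3: M <- B <- K -> Z
  P4: M <- B -> Z
The empty set is not sufficient: P1 (M <- K -> B -> Z) has no collider blocking it and no conditioned non-collider, so it is open.
Try {B, K}:
  P1: blocked at fork node K ∈ conditioning set.
  P2: blocked at fork node K ∈ conditioning set.
  P3: blocked at chain node B ∈ conditioning set.
  P4: blocked at fork node B ∈ conditioning set.
{B, K} contains no descendant of M and blocks every backdoor path.
Every element of {B, K} is needed (dropping B leaves P4 open; dropping K leaves P2 open), so no proper subset is valid.
Among all size-2 subsets of the eligible variables, only {B, K} blocks every backdoor path, so it is the unique smallest valid adjustment set.

{B, K}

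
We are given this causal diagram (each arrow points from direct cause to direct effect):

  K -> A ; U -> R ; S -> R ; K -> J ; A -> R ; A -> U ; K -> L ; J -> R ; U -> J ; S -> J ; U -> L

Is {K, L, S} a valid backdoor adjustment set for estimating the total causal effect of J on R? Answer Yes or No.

Backdoor paths from J to R (paths whose first edge points into J):
  P1: J <- K -> A -> U -> R
  P2: J <- K -> A -> R
  P3: J <- K -> L <- U <- A -> R
  P4: J <- K -> L <- U -> R
  P5: J <- S -> R
  P6: J <- U <- A -> R
  P7: J <- U -> L <- K -> A -> R
  P8: J <- U -> R
Condition 1 (no descendant of J in the set): holds — descendants of J are {R}; none are in {K, L, S}.
Condition 2 (every backdoor path blocked by {K, L, S}):
  P1: blocked at fork node K ∈ conditioning set.
  P2: blocked at fork node K ∈ conditioning set.
  P3: blocked at fork node K ∈ conditioning set.
  P4: blocked at fork node K ∈ conditioning set.
  P5: blocked at fork node S ∈ conditioning set.
  P6: open — no interior node is in the conditioning set.
  P7: blocked at fork node K ∈ conditioning set.
  P8: open — no interior node is in the conditioning set.
{K, L, S} does not satisfy the backdoor criterion.

No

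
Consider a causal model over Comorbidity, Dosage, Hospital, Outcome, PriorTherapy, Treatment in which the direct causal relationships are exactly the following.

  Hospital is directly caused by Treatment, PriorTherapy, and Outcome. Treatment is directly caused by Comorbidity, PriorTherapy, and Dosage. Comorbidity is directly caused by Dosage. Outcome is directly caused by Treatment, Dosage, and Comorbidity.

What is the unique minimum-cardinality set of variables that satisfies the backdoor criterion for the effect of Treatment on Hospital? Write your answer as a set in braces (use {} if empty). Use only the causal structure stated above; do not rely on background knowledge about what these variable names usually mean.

{Comorbidity, Dosage, PriorTherapy}

Variables eligible for adjustment (non-descendants of Treatment, excluding Treatment and Hospital): {Comorbidity, Dosage, PriorTherapy}.
Backdoor paths from Treatment to Hospital:
  P1: Treatment <- Dosage -> Comorbidity -> Outcome -> Hospital
  P2: Treatment <- Dosage -> Outcome -> Hospital
  P3: Treatment <- PriorTherapy -> Hospital
  P4: Treatment <- Comorbidity <- Dosage -> Outcome -> Hospital
  P5: Treatment <- Comorbidity -> Outcome -> Hospital
The empty set is not sufficient: P1 (Treatment <- Dosage -> Comorbidity -> Outcome -> Hospital) has no collider blocking it and no conditioned non-collider, so it is open.
Try {Comorbidity, Dosage, PriorTherapy}:
  P1: blocked at fork node Dosage ∈ conditioning set.
  P2: blocked at fork node Dosage ∈ conditioning set.
  P3: blocked at fork node PriorTherapy ∈ conditioning set.
  P4: blocked at chain node Comorbidity ∈ conditioning set.
  P5: blocked at fork node Comorbidity ∈ conditioning set.
{Comorbidity, Dosage, PriorTherapy} contains no descendant of Treatment and blocks every backdoor path.
Every element of {Comorbidity, Dosage, PriorTherapy} is needed (dropping Comorbidity leaves P5 open; dropping Dosage leaves P2 open; dropping PriorTherapy leaves P3 open), so no proper subset is valid.
Among all size-3 subsets of the eligible variables, only {Comorbidity, Dosage, PriorTherapy} blocks every backdoor path, so it is the unique smallest valid adjustment set.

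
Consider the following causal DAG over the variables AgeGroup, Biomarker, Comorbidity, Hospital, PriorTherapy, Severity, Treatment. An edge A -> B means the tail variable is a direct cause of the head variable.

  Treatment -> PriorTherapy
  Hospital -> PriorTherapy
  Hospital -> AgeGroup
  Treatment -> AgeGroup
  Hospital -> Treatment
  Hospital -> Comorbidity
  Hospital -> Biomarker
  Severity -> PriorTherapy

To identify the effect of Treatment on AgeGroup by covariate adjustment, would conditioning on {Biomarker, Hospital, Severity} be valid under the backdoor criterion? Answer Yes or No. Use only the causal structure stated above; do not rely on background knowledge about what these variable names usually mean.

Backdoor paths from Treatment to AgeGroup (paths whose first edge points into Treatment):
  P1: Treatment <- Hospital -> AgeGroup
Condition 1 (no descendant of Treatment in the set): holds — descendants of Treatment are {AgeGroup, PriorTherapy}; none are in {Biomarker, Hospital, Severity}.
Condition 2 (every backdoor path blocked by {Biomarker, Hospital, Severity}):
  P1: blocked at fork node Hospital ∈ conditioning set.
{Biomarker, Hospital, Severity} satisfies the backdoor criterion.

Yes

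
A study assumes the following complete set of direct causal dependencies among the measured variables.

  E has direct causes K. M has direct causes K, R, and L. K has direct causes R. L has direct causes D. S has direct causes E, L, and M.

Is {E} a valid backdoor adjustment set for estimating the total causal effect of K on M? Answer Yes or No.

Backdoor paths from K to M (paths whose first edge points into K):
  P1: K <- R -> M
Condition 1 (no descendant of K in the set): FAILS — E is a descendant of K.
Condition 2 (every backdoor path blocked by {E}):
  P1: open — no interior node is in the conditioning set.
{E} does not satisfy the backdoor criterion.

No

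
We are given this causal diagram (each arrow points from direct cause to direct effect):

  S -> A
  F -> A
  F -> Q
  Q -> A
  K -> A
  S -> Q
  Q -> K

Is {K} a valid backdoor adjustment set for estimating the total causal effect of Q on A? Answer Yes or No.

No

Backdoor paths from Q to A (paths whose first edge points into Q):
  P1: Q <- F -> A
  P2: Q <- S -> A
Condition 1 (no descendant of Q in the set): FAILS — K is a descendant of Q.
Condition 2 (every backdoor path blocked by {K}):
  P1: open — no interior node is in the conditioning set.
  P2: open — no interior node is in the conditioning set.
{K} does not satisfy the backdoor criterion.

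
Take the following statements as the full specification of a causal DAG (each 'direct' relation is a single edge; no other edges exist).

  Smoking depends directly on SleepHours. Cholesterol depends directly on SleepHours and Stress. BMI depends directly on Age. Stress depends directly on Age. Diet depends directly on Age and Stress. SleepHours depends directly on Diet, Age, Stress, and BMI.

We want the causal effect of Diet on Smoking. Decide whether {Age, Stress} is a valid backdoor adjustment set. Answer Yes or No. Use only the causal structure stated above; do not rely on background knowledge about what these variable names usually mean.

Yes

Backdoor paths from Diet to Smoking (paths whose first edge points into Diet):
  P1: Diet <- Age -> Stress -> SleepHours -> Smoking
  P2: Diet <- Age -> Stress -> Cholesterol <- SleepHours -> Smoking
  P3: Diet <- Age -> BMI -> SleepHours -> Smoking
  P4: Diet <- Age -> SleepHours -> Smoking
  P5: Diet <- Stress <- Age -> BMI -> SleepHours -> Smoking
  P6: Diet <- Stress <- Age -> SleepHours -> Smoking
  P7: Diet <- Stress -> SleepHours -> Smoking
  P8: Diet <- Stress -> Cholesterol <- SleepHours -> Smoking
Condition 1 (no descendant of Diet in the set): holds — descendants of Diet are {Cholesterol, SleepHours, Smoking}; none are in {Age, Stress}.
Condition 2 (every backdoor path blocked by {Age, Stress}):
  P1: blocked at fork node Age ∈ conditioning set.
  P2: blocked at fork node Age ∈ conditioning set.
  P3: blocked at fork node Age ∈ conditioning set.
  P4: blocked at fork node Age ∈ conditioning set.
  P5: blocked at chain node Stress ∈ conditioning set.
  P6: blocked at chain node Stress ∈ conditioning set.
  P7: blocked at fork node Stress ∈ conditioning set.
  P8: blocked at fork node Stress ∈ conditioning set.
{Age, Stress} satisfies the backdoor criterion.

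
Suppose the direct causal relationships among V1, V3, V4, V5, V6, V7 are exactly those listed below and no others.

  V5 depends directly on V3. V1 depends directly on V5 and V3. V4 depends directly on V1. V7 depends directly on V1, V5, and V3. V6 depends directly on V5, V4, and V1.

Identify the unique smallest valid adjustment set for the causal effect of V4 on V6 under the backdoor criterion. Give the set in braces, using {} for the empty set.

Variables eligible for adjustment (non-descendants of V4, excluding V4 and V6): {V1, V3, V5, V7}.
Backdoor paths from V4 to V6:
  P1: V4 <- V1 <- V3 -> V5 -> V6
  P2: V4 <- V1 <- V3 -> V7 <- V5 -> V6
  P3: V4 <- V1 <- V5 -> V6
  P4: V4 <- V1 -> V7 <- V3 -> V5 -> V6
  P5: V4 <- V1 -> V7 <- V5 -> V6
  P6: V4 <- V1 -> V6
The empty set is not sufficient: P1 (V4 <- V1 <- V3 -> V5 -> V6) has no collider blocking it and no conditioned non-collider, so it is open.
Try {V1}:
  P1: blocked at chain node V1 ∈ conditioning set.
  P2: blocked at chain node V1 ∈ conditioning set.
  P3: blocked at chain node V1 ∈ conditioning set.
  P4: blocked at fork node V1 ∈ conditioning set.
  P5: blocked at fork node V1 ∈ conditioning set.
  P6: blocked at fork node V1 ∈ conditioning set.
{V1} contains no descendant of V4 and blocks every backdoor path.
No other singleton works — e.g. {V3} leaves P3 open — so {V1} is the unique smallest valid adjustment set.

{V1}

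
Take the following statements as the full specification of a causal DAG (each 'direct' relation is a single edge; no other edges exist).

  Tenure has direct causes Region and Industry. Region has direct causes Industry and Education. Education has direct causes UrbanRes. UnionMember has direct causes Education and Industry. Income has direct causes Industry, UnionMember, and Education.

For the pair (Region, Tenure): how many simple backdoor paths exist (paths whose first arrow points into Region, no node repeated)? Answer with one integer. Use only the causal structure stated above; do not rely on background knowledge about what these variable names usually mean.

A backdoor path from Region to Tenure is any simple undirected path whose first edge points into Region (i.e. leaves Region via a parent).
Parents of Region: {Education, Industry}.
Enumerating:
  P1: Region <- Industry -> Tenure
  P2: Region <- Education -> UnionMember <- Industry -> Tenure
  P3: Region <- Education -> UnionMember -> Income <- Industry -> Tenure
  P4: Region <- Education -> Income <- Industry -> Tenure
  P5: Region <- Education -> Income <- UnionMember <- Industry -> Tenure
That exhausts the simple backdoor paths. Count: 5.

5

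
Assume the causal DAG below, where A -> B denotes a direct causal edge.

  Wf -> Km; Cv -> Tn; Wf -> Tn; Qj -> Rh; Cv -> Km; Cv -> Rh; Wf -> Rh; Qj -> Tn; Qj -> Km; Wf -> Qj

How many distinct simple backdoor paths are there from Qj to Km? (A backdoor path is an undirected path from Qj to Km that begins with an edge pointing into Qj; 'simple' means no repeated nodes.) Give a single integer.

3

A backdoor path from Qj to Km is any simple undirected path whose first edge points into Qj (i.e. leaves Qj via a parent).
Parents of Qj: {Wf}.
Enumerating:
  P1: Qj <- Wf -> Tn <- Cv -> Km
  P2: Qj <- Wf -> Km
  P3: Qj <- Wf -> Rh <- Cv -> Km
That exhausts the simple backdoor paths. Count: 3.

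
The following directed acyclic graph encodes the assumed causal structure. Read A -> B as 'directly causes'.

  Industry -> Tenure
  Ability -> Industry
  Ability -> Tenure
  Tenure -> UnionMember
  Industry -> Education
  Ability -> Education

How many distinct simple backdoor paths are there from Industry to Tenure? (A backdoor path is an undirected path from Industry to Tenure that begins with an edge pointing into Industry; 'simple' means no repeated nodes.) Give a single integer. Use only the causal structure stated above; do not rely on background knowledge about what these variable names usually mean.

1

A backdoor path from Industry to Tenure is any simple undirected path whose first edge points into Industry (i.e. leaves Industry via a parent).
Parents of Industry: {Ability}.
Enumerating:
  P1: Industry <- Ability -> Tenure
That exhausts the simple backdoor paths. Count: 1.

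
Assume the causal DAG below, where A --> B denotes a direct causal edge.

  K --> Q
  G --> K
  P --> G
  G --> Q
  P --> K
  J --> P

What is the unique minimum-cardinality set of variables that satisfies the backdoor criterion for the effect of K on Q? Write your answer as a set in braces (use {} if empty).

Variables eligible for adjustment (non-descendants of K, excluding K and Q): {G, J, P}.
Backdoor paths from K to Q:
  P1: K <- P -> G -> Q
  P2: K <- G -> Q
The empty set is not sufficient: P1 (K <- P -> G -> Q) has no collider blocking it and no conditioned non-collider, so it is open.
Try {G}:
  P1: blocked at chain node G ∈ conditioning set.
  P2: blocked at fork node G ∈ conditioning set.
{G} contains no descendant of K and blocks every backdoor path.
No other singleton works — e.g. {J} leaves P1 open — so {G} is the unique smallest valid adjustment set.

{G}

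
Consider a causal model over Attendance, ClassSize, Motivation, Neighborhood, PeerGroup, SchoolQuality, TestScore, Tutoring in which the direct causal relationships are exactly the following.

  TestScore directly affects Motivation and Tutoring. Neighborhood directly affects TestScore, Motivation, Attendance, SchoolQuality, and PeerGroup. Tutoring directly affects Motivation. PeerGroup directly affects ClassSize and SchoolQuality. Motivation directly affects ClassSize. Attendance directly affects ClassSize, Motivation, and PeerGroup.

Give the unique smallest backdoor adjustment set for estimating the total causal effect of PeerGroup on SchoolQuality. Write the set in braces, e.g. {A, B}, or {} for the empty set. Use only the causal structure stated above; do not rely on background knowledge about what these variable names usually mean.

{Neighborhood}

Variables eligible for adjustment (non-descendants of PeerGroup, excluding PeerGroup and SchoolQuality): {Attendance, Motivation, Neighborhood, TestScore, Tutoring}.
Backdoor paths from PeerGroup to SchoolQuality:
  P1: PeerGroup <- Neighborhood -> SchoolQuality
  P2: PeerGroup <- Attendance <- Neighborhood -> SchoolQuality
  P3: PeerGroup <- Attendance -> Motivation <- Neighborhood -> SchoolQuality
  P4: PeerGroup <- Attendance -> Motivation <- TestScore <- Neighborhood -> SchoolQuality
  P5: PeerGroup <- Attendance -> Motivation <- Tutoring <- TestScore <- Neighborhood -> SchoolQuality
  P6: PeerGroup <- Attendance -> ClassSize <- Motivation <- Neighborhood -> SchoolQuality
  P7: PeerGroup <- Attendance -> ClassSize <- Motivation <- TestScore <- Neighborhood -> SchoolQuality
  P8: PeerGroup <- Attendance -> ClassSize <- Motivation <- Tutoring <- TestScore <- Neighborhood -> SchoolQuality
The empty set is not sufficient: P1 (PeerGroup <- Neighborhood -> SchoolQuality) has no collider blocking it and no conditioned non-collider, so it is open.
Try {Neighborhood}:
  P1: blocked at fork node Neighborhood ∈ conditioning set.
  P2: blocked at fork node Neighborhood ∈ conditioning set.
  P3: blocked at collider Motivation (neither it nor any descendant is in the conditioning set).
  P4: blocked at collider Motivation (neither it nor any descendant is in the conditioning set).
  P5: blocked at collider Motivation (neither it nor any descendant is in the conditioning set).
  P6: blocked at collider ClassSize (neither it nor any descendant is in the conditioning set).
  P7: blocked at collider ClassSize (neither it nor any descendant is in the conditioning set).
  P8: blocked at collider ClassSize (neither it nor any descendant is in the conditioning set).
{Neighborhood} contains no descendant of PeerGroup and blocks every backdoor path.
No other singleton works — e.g. {TestScore} leaves P1 open — so {Neighborhood} is the unique smallest valid adjustment set.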